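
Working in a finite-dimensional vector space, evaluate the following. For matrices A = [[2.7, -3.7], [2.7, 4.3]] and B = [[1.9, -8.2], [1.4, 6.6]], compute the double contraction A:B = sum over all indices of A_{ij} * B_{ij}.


A:B = sum over all i,j of A_{ij} * B_{ij}.
Row 1: 2.7*1.9=5.13, -3.7*-8.2=30.34 => row sum = 35.47
Row 2: 2.7*1.4=3.78, 4.3*6.6=28.38 => row sum = 32.16
Total = 35.47 + 32.16 = 67.63

67.63


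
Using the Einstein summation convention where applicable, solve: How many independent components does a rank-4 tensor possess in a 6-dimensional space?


The number of components of a rank-r tensor in d dimensions is d^r.
Here d = 6 and r = 4.
6^4 = 1296

1296


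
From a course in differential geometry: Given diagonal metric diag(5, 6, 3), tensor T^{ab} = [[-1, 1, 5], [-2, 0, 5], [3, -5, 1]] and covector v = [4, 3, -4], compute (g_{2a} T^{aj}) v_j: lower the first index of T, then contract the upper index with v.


Step 1: lower the first index. For a diagonal metric, g_{ia} T^{aj} = g_{ii} T^{ij} (no sum on i).
g_{22} = 6
S_2{}^1 = 6 * T^{21} = 6 * -2 = -12
S_2{}^2 = 6 * T^{22} = 6 * 0 = 0
S_2{}^3 = 6 * T^{23} = 6 * 5 = 30
Step 2: contract S_2{}^j with v_j.
S_2{}^1 * v_1 = -12 * 4 = -48
S_2{}^2 * v_2 = 0 * 3 = 0
S_2{}^3 * v_3 = 30 * -4 = -120
Result = -48 + 0 + -120 = -168

-168


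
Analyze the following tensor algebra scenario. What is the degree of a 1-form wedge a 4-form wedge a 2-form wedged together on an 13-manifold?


The degree of a wedge product is the sum of the degrees of the individual forms.
Degrees: 1, 4, 2
Total degree = 1 + 4 + 2 = 7

7


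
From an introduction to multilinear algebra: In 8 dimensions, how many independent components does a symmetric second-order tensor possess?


A symmetric rank-2 tensor in d dimensions has d(d+1)/2 independent components.
d = 8
d(d+1)/2 = 8 * 9 / 2 = 72 / 2 = 36

36


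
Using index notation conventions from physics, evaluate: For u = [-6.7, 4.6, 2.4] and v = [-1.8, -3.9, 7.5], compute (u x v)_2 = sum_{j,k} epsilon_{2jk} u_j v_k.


(u x v)_2 = sum_{j,k} epsilon_{2jk} u_j v_k. Only permutations of (1,2,3) contribute; the two non-zero terms are:
eps_{213} u_1 v_3 = -1 * -6.7 * 7.5 = 50.25
eps_{231} u_3 v_1 = 1 * 2.4 * -1.8 = -4.32
(u x v)_2 = 45.93

45.93


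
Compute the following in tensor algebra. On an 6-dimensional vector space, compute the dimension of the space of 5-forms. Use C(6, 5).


The dimension of the space of p-forms on an n-dimensional space is C(n, p).
n = 6, p = 5
C(6, 5) = 6! / (5! * 1!) = 6

6


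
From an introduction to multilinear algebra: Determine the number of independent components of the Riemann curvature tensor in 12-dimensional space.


The Riemann tensor in d dimensions has d^2(d^2 - 1)/12 independent components.
d = 12, so d^2 = 144
d^2 - 1 = 143
d^2(d^2 - 1) = 144 * 143 = 20592
Divide by 12: 20592 / 12 = 1716

1716


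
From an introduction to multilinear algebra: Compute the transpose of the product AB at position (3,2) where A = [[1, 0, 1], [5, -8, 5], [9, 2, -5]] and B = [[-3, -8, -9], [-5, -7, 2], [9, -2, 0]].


(AB)^T_{ij} = (AB)_{ji} = sum_k A_{jk} B_{ki}.
For i=3, j=2 we need (AB)_{23}:
A_{21} * B_{13} = 5 * -9 = -45
A_{22} * B_{23} = -8 * 2 = -16
A_{23} * B_{33} = 5 * 0 = 0
Sum = -45 + -16 + 0 = -61

-61


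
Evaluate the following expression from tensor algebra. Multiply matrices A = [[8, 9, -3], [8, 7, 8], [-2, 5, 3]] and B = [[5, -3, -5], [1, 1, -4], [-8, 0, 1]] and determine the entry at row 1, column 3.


(AB)_{ij} = sum_k A_{ik} B_{kj}.
For i=1, j=3:
A_{11} * B_{13} = 8 * -5 = -40
A_{12} * B_{23} = 9 * -4 = -36
A_{13} * B_{33} = -3 * 1 = -3
Sum = -40 + -36 + -3 = -79

-79


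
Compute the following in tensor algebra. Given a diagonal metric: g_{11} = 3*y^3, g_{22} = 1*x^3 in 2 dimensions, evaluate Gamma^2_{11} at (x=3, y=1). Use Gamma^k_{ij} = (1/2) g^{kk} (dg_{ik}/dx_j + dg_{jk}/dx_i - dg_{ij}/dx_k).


For a diagonal metric, Gamma^k_{ij} = (1/2) g^{kk} (dg_{ik}/dx_j + dg_{jk}/dx_i - dg_{ij}/dx_k).
The metric is diagonal, so g_{ab} = 0 for a != b.
At the given point: g_{11} = 3, g_{22} = 27
g^{22} = 1/27
dg_{12}/dx_1 = 0 (off-diagonal)
dg_{12}/dx_1 = 0 (off-diagonal)
dg_{11}/dx_2 = dg_{11}/dx_2 = 9
Numerator = 0 + 0 - 9 = -9
Gamma^2_{11} = -9 / (2 * 27) = -1/6

-1/6


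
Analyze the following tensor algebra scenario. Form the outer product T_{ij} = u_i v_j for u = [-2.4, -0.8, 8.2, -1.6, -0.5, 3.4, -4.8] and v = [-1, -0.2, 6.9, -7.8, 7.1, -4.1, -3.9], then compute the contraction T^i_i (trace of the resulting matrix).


The outer product gives T_{ij} = u_i v_j.
The trace (contraction) is Tr(T) = sum_i T_{ii} = sum_i u_i v_i.
Diagonal entries:
T_{11} = u_1 * v_1 = -2.4 * -1 = 2.4
T_{22} = u_2 * v_2 = -0.8 * -0.2 = 0.16
T_{33} = u_3 * v_3 = 8.2 * 6.9 = 56.58
T_{44} = u_4 * v_4 = -1.6 * -7.8 = 12.48
T_{55} = u_5 * v_5 = -0.5 * 7.1 = -3.55
T_{66} = u_6 * v_6 = 3.4 * -4.1 = -13.94
T_{77} = u_7 * v_7 = -4.8 * -3.9 = 18.72
Tr(T) = 2.4 + 0.16 + 56.58 + 12.48 + -3.55 + -13.94 + 18.72 = 72.85

72.85


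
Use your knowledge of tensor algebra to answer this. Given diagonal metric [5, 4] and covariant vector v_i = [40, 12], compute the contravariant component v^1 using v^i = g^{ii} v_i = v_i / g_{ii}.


To raise an index with a diagonal metric: v^i = v_i / g_{ii}.
For index 1: v_1 = 40, g_{11} = 5
v^1 = 40 / 5 = 8

8


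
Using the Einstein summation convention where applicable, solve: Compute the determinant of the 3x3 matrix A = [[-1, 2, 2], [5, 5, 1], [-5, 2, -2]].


Expanding along the first row, det(A) = a11*M_11 - a12*M_12 + a13*M_13, where M_1j is the (1,j) minor.
Minor M_11 = 5*-2 - 1*2 = -12
Minor M_12 = 5*-2 - 1*-5 = -5
Minor M_13 = 5*2 - 5*-5 = 35
det = -1*(-12) - 2*(-5) + 2*(35)
    = 12 - -10 + 70
    = 92

92


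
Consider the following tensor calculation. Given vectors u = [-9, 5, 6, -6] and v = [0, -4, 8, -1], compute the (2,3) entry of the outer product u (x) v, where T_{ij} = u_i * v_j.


The outer product entry T_{ij} = u_i * v_j.
We need i=2, j=3.
u_2 = 5, v_3 = 8
T_{2,3} = 5 * 8 = 40

40


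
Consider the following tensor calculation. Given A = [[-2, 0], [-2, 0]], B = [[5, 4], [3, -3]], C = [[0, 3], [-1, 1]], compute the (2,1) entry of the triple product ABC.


(ABC)_{21} = sum_m (AB)_{2m} C_{m1}. First compute row 2 of AB.
(AB)_{21} = -2*5 + 0*3 = -10
(AB)_{22} = -2*4 + 0*-3 = -8
Now contract with column 1 of C:
(AB)_{21} * C_{11} = -10 * 0 = 0
(AB)_{22} * C_{21} = -8 * -1 = 8
(ABC)_{21} = 0 + 8 = 8

8


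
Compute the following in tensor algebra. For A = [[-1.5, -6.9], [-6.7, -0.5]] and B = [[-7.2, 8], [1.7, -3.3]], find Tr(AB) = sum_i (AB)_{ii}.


Tr(AB) = sum_i (AB)_{ii} where (AB)_{ii} = sum_k A_{ik} B_{ki}.
(AB)_{11} = -1.5*-7.2 + -6.9*1.7 = -0.93
(AB)_{22} = -6.7*8 + -0.5*-3.3 = -51.95
Tr(AB) = -0.93 + -51.95 = -52.88

-52.88


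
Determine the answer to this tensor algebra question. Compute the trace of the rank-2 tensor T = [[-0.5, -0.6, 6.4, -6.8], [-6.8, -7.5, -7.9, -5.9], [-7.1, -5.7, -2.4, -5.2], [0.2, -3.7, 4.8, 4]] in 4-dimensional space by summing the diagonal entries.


The contraction (trace) of a rank-2 tensor is the sum of its diagonal elements.
Diagonal entries: A[1,1] = -0.5, A[2,2] = -7.5, A[3,3] = -2.4, A[4,4] = 4
Tr(A) = -0.5 + -7.5 + -2.4 + 4 = -6.4

-6.4


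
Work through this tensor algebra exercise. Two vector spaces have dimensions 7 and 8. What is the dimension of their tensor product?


The dimension of a tensor product is the product of dimensions.
dim(V) = 7, dim(W) = 8
dim(V (x) W) = 7 * 8 = 56

56


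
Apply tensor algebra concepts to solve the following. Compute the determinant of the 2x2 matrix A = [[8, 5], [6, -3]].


For a 2x2 matrix [[a, b], [c, d]], det = a*d - b*c.
a = 8, b = 5, c = 6, d = -3
a*d = 8 * -3 = -24
b*c = 5 * 6 = 30
det = -24 - 30 = -54

-54


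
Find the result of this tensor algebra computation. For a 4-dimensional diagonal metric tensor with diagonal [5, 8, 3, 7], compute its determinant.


For a diagonal metric, the determinant is the product of diagonal entries.
Diagonal entries: 5, 8, 3, 7
det(g) = 5 * 8 * 3 * 7 = 840

840


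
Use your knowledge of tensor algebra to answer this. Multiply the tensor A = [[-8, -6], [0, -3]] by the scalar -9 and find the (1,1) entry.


Scalar multiplication: (cA)_{ij} = c * A_{ij}.
c = -9
A_{11} = -8
(cA)_{11} = -9 * -8 = 72

72


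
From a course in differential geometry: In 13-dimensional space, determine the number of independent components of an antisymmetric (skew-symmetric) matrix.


An antisymmetric rank-2 tensor satisfies A_{ij} = -A_{ji}, so diagonal entries are zero.
The independent components are the upper-triangular entries: C(n, 2) = n(n-1)/2.
n = 13
C(13, 2) = 13 * 12 / 2 = 156 / 2 = 78

78


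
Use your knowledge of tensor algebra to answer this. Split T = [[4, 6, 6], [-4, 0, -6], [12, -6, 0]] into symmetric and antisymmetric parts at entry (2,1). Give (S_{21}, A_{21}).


T_{21} = -4
T_{12} = 6
S_{21} = (-4 + 6)/2 = 2/2 = 1
A_{21} = (-4 - 6)/2 = -10/2 = -5
Check: S + A = 1 + -5 = -4 = T_{21}.

(1, -5)


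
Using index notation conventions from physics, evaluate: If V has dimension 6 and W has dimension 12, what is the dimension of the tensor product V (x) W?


The dimension of a tensor product is the product of dimensions.
dim(V) = 6, dim(W) = 12
dim(V (x) W) = 6 * 12 = 72

72


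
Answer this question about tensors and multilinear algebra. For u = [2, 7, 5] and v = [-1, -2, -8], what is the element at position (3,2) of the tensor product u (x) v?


The outer product entry T_{ij} = u_i * v_j.
We need i=3, j=2.
u_3 = 5, v_2 = -2
T_{3,2} = 5 * -2 = -10

-10


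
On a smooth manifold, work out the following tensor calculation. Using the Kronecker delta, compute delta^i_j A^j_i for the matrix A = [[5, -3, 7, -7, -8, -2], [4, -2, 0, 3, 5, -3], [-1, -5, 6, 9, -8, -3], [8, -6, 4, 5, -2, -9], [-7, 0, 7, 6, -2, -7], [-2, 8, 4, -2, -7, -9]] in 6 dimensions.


The contraction (trace) of a rank-2 tensor is the sum of its diagonal elements.
Diagonal entries: A[1,1] = 5, A[2,2] = -2, A[3,3] = 6, A[4,4] = 5, A[5,5] = -2, A[6,6] = -9
Tr(A) = 5 + -2 + 6 + 5 + -2 + -9 = 3

3


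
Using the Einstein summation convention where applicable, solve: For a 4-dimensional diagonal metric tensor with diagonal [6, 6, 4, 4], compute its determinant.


For a diagonal metric, the determinant is the product of diagonal entries.
Diagonal entries: 6, 6, 4, 4
det(g) = 6 * 6 * 4 * 4 = 576

576


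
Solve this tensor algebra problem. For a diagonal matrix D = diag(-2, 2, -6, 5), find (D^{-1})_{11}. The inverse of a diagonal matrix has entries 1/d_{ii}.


For a diagonal matrix, the inverse has entries (D^{-1})_{ii} = 1/d_{ii}.
The diagonal entries are: d_{11} = -2, d_{22} = 2, d_{33} = -6, d_{44} = 5
We need (D^{-1})_{11} = 1/d_{11} = 1/-2 = -1/2

-1/2


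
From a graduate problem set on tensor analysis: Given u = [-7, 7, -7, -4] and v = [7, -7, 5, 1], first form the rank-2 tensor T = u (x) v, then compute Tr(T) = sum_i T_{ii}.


The outer product gives T_{ij} = u_i v_j.
The trace (contraction) is Tr(T) = sum_i T_{ii} = sum_i u_i v_i.
Diagonal entries:
T_{11} = u_1 * v_1 = -7 * 7 = -49
T_{22} = u_2 * v_2 = 7 * -7 = -49
T_{33} = u_3 * v_3 = -7 * 5 = -35
T_{44} = u_4 * v_4 = -4 * 1 = -4
Tr(T) = -49 + -49 + -35 + -4 = -137

-137


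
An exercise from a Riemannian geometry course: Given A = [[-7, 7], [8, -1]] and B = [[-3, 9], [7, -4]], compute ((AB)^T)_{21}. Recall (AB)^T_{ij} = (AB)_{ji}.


(AB)^T_{ij} = (AB)_{ji} = sum_k A_{jk} B_{ki}.
For i=2, j=1 we need (AB)_{12}:
A_{11} * B_{12} = -7 * 9 = -63
A_{12} * B_{22} = 7 * -4 = -28
Sum = -63 + -28 = -91

-91


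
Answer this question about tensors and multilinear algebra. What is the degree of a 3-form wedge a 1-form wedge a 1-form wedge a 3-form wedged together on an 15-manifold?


The degree of a wedge product is the sum of the degrees of the individual forms.
Degrees: 3, 1, 1, 3
Total degree = 3 + 1 + 1 + 3 = 8

8


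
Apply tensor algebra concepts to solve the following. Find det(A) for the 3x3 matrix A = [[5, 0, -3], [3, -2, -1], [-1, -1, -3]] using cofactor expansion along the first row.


Expanding along the first row, det(A) = a11*M_11 - a12*M_12 + a13*M_13, where M_1j is the (1,j) minor.
Minor M_11 = -2*-3 - -1*-1 = 5
Minor M_12 = 3*-3 - -1*-1 = -10
Minor M_13 = 3*-1 - -2*-1 = -5
det = 5*(5) - 0*(-10) + -3*(-5)
    = 25 - 0 + 15
    = 40

40


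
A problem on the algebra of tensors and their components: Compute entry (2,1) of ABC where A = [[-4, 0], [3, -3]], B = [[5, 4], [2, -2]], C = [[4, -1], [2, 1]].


(ABC)_{21} = sum_m (AB)_{2m} C_{m1}. First compute row 2 of AB.
(AB)_{21} = 3*5 + -3*2 = 9
(AB)_{22} = 3*4 + -3*-2 = 18
Now contract with column 1 of C:
(AB)_{21} * C_{11} = 9 * 4 = 36
(AB)_{22} * C_{21} = 18 * 2 = 36
(ABC)_{21} = 36 + 36 = 72

72


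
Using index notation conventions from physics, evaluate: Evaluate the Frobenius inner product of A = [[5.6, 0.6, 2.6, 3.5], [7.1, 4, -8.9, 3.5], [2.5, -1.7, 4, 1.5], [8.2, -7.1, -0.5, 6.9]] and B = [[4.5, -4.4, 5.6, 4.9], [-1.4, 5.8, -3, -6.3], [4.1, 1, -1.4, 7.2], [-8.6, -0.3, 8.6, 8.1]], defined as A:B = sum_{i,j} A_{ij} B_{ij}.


A:B = sum over all i,j of A_{ij} * B_{ij}.
Row 1: 5.6*4.5=25.2, 0.6*-4.4=-2.64, 2.6*5.6=14.56, 3.5*4.9=17.15 => row sum = 54.27
Row 2: 7.1*-1.4=-9.94, 4*5.8=23.2, -8.9*-3=26.7, 3.5*-6.3=-22.05 => row sum = 17.91
Row 3: 2.5*4.1=10.25, -1.7*1=-1.7, 4*-1.4=-5.6, 1.5*7.2=10.8 => row sum = 13.75
Row 4: 8.2*-8.6=-70.52, -7.1*-0.3=2.13, -0.5*8.6=-4.3, 6.9*8.1=55.89 => row sum = -16.8
Total = 54.27 + 17.91 + 13.75 + -16.8 = 69.13

69.13


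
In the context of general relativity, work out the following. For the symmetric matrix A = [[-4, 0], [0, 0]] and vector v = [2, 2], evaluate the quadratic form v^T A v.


First compute Av:
(Av)_1 = -4*2 + 0*2 = -8
(Av)_2 = 0*2 + 0*2 = 0
Av = [-8, 0]
Then v^T (Av) = 2*-8 + 2*0
= -16 + 0 = -16

-16


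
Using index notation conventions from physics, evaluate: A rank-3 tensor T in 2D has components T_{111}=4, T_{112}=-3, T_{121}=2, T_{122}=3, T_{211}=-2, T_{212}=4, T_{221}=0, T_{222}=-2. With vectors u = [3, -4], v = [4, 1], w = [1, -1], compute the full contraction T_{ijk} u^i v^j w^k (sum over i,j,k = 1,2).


S = sum over i,j,k of T_{ijk} u_i v_j w_k. Expanding all 8 terms:
T_{111}*u_1*v_1*w_1 = 4*3*4*1 = 48  (running total: 48)
T_{112}*u_1*v_1*w_2 = -3*3*4*-1 = 36  (running total: 84)
T_{121}*u_1*v_2*w_1 = 2*3*1*1 = 6  (running total: 90)
T_{122}*u_1*v_2*w_2 = 3*3*1*-1 = -9  (running total: 81)
T_{211}*u_2*v_1*w_1 = -2*-4*4*1 = 32  (running total: 113)
T_{212}*u_2*v_1*w_2 = 4*-4*4*-1 = 64  (running total: 177)
T_{221}*u_2*v_2*w_1 = 0*-4*1*1 = 0  (running total: 177)
T_{222}*u_2*v_2*w_2 = -2*-4*1*-1 = -8  (running total: 169)
S = 169

169


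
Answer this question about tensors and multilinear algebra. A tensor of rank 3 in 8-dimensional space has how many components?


The number of components of a rank-r tensor in d dimensions is d^r.
Here d = 8 and r = 3.
8^3 = 512

512


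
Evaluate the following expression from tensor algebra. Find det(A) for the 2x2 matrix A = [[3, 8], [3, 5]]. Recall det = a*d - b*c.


For a 2x2 matrix [[a, b], [c, d]], det = a*d - b*c.
a = 3, b = 8, c = 3, d = 5
a*d = 3 * 5 = 15
b*c = 8 * 3 = 24
det = 15 - 24 = -9

-9


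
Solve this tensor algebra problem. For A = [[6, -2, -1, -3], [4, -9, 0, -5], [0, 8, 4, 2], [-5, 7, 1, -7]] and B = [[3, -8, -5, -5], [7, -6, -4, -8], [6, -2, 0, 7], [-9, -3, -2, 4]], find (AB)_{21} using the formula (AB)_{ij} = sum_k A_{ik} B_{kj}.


(AB)_{ij} = sum_k A_{ik} B_{kj}.
For i=2, j=1:
A_{21} * B_{11} = 4 * 3 = 12
A_{22} * B_{21} = -9 * 7 = -63
A_{23} * B_{31} = 0 * 6 = 0
A_{24} * B_{41} = -5 * -9 = 45
Sum = 12 + -63 + 0 + 45 = -6

-6


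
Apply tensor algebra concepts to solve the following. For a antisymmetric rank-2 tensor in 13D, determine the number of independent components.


A antisymmetric rank-2 tensor in d dimensions has d(d-1)/2 independent components.
d = 13
d(d-1)/2 = 13 * 12 / 2 = 156 / 2 = 78

78


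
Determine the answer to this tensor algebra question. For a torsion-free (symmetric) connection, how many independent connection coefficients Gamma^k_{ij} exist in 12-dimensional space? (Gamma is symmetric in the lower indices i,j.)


Christoffel symbols Gamma^k_{ij} are symmetric in i,j, so there are d * d(d+1)/2 independent symbols.
d = 12
d(d+1)/2 = 12 * 13 / 2 = 78
Total = 12 * 78 = 936

936


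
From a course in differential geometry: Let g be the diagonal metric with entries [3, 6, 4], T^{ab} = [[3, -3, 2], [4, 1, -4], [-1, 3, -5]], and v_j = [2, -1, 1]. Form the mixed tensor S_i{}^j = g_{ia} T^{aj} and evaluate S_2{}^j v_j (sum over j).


Step 1: lower the first index. For a diagonal metric, g_{ia} T^{aj} = g_{ii} T^{ij} (no sum on i).
g_{22} = 6
S_2{}^1 = 6 * T^{21} = 6 * 4 = 24
S_2{}^2 = 6 * T^{22} = 6 * 1 = 6
S_2{}^3 = 6 * T^{23} = 6 * -4 = -24
Step 2: contract S_2{}^j with v_j.
S_2{}^1 * v_1 = 24 * 2 = 48
S_2{}^2 * v_2 = 6 * -1 = -6
S_2{}^3 * v_3 = -24 * 1 = -24
Result = 48 + -6 + -24 = 18

18


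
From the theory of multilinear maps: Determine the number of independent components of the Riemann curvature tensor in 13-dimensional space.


The Riemann tensor in d dimensions has d^2(d^2 - 1)/12 independent components.
d = 13, so d^2 = 169
d^2 - 1 = 168
d^2(d^2 - 1) = 169 * 168 = 28392
Divide by 12: 28392 / 12 = 2366

2366


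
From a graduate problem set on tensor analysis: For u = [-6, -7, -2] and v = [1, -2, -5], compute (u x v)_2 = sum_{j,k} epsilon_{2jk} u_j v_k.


(u x v)_2 = sum_{j,k} epsilon_{2jk} u_j v_k. Only permutations of (1,2,3) contribute; the two non-zero terms are:
eps_{213} u_1 v_3 = -1 * -6 * -5 = -30
eps_{231} u_3 v_1 = 1 * -2 * 1 = -2
(u x v)_2 = -32

-32


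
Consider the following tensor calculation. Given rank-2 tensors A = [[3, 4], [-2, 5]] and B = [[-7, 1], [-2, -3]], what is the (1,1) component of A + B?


Tensor addition is component-wise: (A + B)_{ij} = A_{ij} + B_{ij}.
A_{11} = 3
B_{11} = -7
(A + B)_{11} = 3 + -7 = -4

-4


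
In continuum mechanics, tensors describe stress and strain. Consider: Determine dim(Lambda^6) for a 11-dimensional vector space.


The dimension of the space of p-forms on an n-dimensional space is C(n, p).
n = 11, p = 6
C(11, 6) = 11! / (6! * 5!) = 462

462


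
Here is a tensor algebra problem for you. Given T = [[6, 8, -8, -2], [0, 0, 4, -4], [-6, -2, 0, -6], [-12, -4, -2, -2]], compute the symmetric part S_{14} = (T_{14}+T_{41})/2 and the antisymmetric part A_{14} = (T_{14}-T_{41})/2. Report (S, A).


T_{14} = -2
T_{41} = -12
S_{14} = (-2 + -12)/2 = -14/2 = -7
A_{14} = (-2 - -12)/2 = 10/2 = 5
Check: S + A = -7 + 5 = -2 = T_{14}.

(-7, 5)


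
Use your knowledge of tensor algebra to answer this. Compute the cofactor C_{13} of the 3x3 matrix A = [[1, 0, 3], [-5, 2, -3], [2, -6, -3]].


To find cofactor C_{13}, delete row 1 and column 3.
The resulting 2x2 submatrix is: [[-5, 2], [2, -6]]
Minor M_{13} = -5*-6 - 2*2
  = 30 - 4 = 26
Sign = (-1)^(1+3) = (-1)^4 = 1
Cofactor C_{13} = 1 * 26 = 26

26


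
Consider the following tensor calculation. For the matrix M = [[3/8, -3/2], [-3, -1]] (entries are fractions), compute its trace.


The trace is the sum of diagonal entries.
Diagonal: M[1,1] = 3/8, M[2,2] = -1
Tr(M) = 3/8 + -1
Computing step by step:
After adding M[1,1]: 3/8
After adding M[2,2]: -5/8
Tr(M) = -5/8

-5/8


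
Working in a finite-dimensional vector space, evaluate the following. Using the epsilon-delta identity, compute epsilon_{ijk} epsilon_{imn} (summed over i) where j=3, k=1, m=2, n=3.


Using the identity: epsilon_{ijk} epsilon_{imn} = delta_{jm} delta_{kn} - delta_{jn} delta_{km}.
delta_{32} = 0
delta_{13} = 0
delta_{33} = 1
delta_{12} = 0
Result = 0 * 0 - 1 * 0 = 0 - 0 = 0

0


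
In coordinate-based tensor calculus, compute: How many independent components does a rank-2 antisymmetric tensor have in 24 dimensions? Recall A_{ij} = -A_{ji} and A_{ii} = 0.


An antisymmetric rank-2 tensor satisfies A_{ij} = -A_{ji}, so diagonal entries are zero.
The independent components are the upper-triangular entries: C(n, 2) = n(n-1)/2.
n = 24
C(24, 2) = 24 * 23 / 2 = 552 / 2 = 276

276


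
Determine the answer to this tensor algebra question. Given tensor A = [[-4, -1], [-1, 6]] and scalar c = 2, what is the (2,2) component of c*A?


Scalar multiplication: (cA)_{ij} = c * A_{ij}.
c = 2
A_{22} = 6
(cA)_{22} = 2 * 6 = 12

12


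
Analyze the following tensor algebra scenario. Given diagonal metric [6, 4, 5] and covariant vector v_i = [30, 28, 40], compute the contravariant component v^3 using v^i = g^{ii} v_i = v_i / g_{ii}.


To raise an index with a diagonal metric: v^i = v_i / g_{ii}.
For index 3: v_3 = 40, g_{33} = 5
v^3 = 40 / 5 = 8

8


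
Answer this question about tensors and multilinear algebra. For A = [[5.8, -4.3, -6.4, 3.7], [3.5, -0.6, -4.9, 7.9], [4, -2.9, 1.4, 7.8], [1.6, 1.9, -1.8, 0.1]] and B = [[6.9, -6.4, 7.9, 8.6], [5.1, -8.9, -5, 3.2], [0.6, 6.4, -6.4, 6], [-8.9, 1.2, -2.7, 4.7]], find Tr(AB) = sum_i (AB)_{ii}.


Tr(AB) = sum_i (AB)_{ii} where (AB)_{ii} = sum_k A_{ik} B_{ki}.
(AB)_{11} = 5.8*6.9 + -4.3*5.1 + -6.4*0.6 + 3.7*-8.9 = -18.68
(AB)_{22} = 3.5*-6.4 + -0.6*-8.9 + -4.9*6.4 + 7.9*1.2 = -38.94
(AB)_{33} = 4*7.9 + -2.9*-5 + 1.4*-6.4 + 7.8*-2.7 = 16.08
(AB)_{44} = 1.6*8.6 + 1.9*3.2 + -1.8*6 + 0.1*4.7 = 9.51
Tr(AB) = -18.68 + -38.94 + 16.08 + 9.51 = -32.03

-32.03


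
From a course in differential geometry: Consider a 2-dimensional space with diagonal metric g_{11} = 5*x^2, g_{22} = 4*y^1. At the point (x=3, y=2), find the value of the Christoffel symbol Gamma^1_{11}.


For a diagonal metric, Gamma^k_{ij} = (1/2) g^{kk} (dg_{ik}/dx_j + dg_{jk}/dx_i - dg_{ij}/dx_k).
The metric is diagonal, so g_{ab} = 0 for a != b.
At the given point: g_{11} = 45, g_{22} = 8
g^{11} = 1/45
dg_{11}/dx_1 = dg_{11}/dx_1 = 30
dg_{11}/dx_1 = dg_{11}/dx_1 = 30
dg_{11}/dx_1 = dg_{11}/dx_1 = 30
Numerator = 30 + 30 - 30 = 30
Gamma^1_{11} = 30 / (2 * 45) = 1/3

1/3


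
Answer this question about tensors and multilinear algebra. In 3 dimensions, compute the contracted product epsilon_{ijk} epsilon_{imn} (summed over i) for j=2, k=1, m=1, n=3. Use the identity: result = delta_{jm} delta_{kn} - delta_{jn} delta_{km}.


Using the identity: epsilon_{ijk} epsilon_{imn} = delta_{jm} delta_{kn} - delta_{jn} delta_{km}.
delta_{21} = 0
delta_{13} = 0
delta_{23} = 0
delta_{11} = 1
Result = 0 * 0 - 0 * 1 = 0 - 0 = 0

0


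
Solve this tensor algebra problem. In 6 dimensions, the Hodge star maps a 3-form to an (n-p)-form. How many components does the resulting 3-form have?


The Hodge dual of a p-form on an n-dimensional manifold is an (n-p)-form.
n = 6, p = 3, so dual degree = 6 - 3 = 3
The number of components is C(n, n-p) = C(6, 3) = 20

20


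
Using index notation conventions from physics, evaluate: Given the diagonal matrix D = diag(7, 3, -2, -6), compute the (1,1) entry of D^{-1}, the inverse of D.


For a diagonal matrix, the inverse has entries (D^{-1})_{ii} = 1/d_{ii}.
The diagonal entries are: d_{11} = 7, d_{22} = 3, d_{33} = -2, d_{44} = -6
We need (D^{-1})_{11} = 1/d_{11} = 1/7 = 1/7

1/7


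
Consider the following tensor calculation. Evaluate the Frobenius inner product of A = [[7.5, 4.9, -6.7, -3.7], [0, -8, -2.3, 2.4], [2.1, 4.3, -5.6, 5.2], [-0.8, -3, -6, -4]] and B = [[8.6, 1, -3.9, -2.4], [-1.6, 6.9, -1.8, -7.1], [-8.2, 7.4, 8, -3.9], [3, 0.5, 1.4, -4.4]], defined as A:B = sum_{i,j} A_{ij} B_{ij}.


A:B = sum over all i,j of A_{ij} * B_{ij}.
Row 1: 7.5*8.6=64.5, 4.9*1=4.9, -6.7*-3.9=26.13, -3.7*-2.4=8.88 => row sum = 104.41
Row 2: 0*-1.6=0, -8*6.9=-55.2, -2.3*-1.8=4.14, 2.4*-7.1=-17.04 => row sum = -68.1
Row 3: 2.1*-8.2=-17.22, 4.3*7.4=31.82, -5.6*8=-44.8, 5.2*-3.9=-20.28 => row sum = -50.48
Row 4: -0.8*3=-2.4, -3*0.5=-1.5, -6*1.4=-8.4, -4*-4.4=17.6 => row sum = 5.3
Total = 104.41 + -68.1 + -50.48 + 5.3 = -8.87

-8.87


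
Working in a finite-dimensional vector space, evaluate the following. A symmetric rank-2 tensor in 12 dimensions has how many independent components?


A symmetric rank-2 tensor in d dimensions has d(d+1)/2 independent components.
d = 12
d(d+1)/2 = 12 * 13 / 2 = 156 / 2 = 78

78


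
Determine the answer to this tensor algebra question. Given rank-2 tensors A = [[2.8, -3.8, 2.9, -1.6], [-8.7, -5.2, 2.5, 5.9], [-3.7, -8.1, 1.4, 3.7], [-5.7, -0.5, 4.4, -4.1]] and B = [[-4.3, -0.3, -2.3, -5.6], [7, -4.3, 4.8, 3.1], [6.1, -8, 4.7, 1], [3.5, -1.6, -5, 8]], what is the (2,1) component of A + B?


Tensor addition is component-wise: (A + B)_{ij} = A_{ij} + B_{ij}.
A_{21} = -8.7
B_{21} = 7
(A + B)_{21} = -8.7 + 7 = -1.7

-1.7


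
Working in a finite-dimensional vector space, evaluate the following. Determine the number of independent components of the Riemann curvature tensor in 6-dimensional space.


The Riemann tensor in d dimensions has d^2(d^2 - 1)/12 independent components.
d = 6, so d^2 = 36
d^2 - 1 = 35
d^2(d^2 - 1) = 36 * 35 = 1260
Divide by 12: 1260 / 12 = 105

105


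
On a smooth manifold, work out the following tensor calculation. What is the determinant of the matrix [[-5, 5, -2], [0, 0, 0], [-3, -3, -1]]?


Expanding along the first row, det(A) = a11*M_11 - a12*M_12 + a13*M_13, where M_1j is the (1,j) minor.
Minor M_11 = 0*-1 - 0*-3 = 0
Minor M_12 = 0*-1 - 0*-3 = 0
Minor M_13 = 0*-3 - 0*-3 = 0
det = -5*(0) - 5*(0) + -2*(0)
    = 0 - 0 + 0
    = 0

0


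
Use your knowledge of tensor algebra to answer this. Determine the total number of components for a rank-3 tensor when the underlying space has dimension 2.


The number of components of a rank-r tensor in d dimensions is d^r.
Here d = 2 and r = 3.
2^3 = 8

8


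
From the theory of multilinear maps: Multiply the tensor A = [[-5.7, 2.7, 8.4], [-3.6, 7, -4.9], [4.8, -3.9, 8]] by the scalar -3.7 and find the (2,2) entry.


Scalar multiplication: (cA)_{ij} = c * A_{ij}.
c = -3.7
A_{22} = 7
(cA)_{22} = -3.7 * 7 = -25.9

-25.9


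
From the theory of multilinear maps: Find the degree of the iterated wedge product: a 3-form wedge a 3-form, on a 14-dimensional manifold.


The degree of a wedge product is the sum of the degrees of the individual forms.
Degrees: 3, 3
Total degree = 3 + 3 = 6

6


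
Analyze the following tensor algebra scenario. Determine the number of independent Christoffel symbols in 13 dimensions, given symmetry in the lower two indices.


Christoffel symbols Gamma^k_{ij} are symmetric in i,j, so there are d * d(d+1)/2 independent symbols.
d = 13
d(d+1)/2 = 13 * 14 / 2 = 91
Total = 13 * 91 = 1183

1183


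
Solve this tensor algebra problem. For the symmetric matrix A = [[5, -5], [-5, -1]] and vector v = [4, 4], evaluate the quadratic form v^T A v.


First compute Av:
(Av)_1 = 5*4 + -5*4 = 0
(Av)_2 = -5*4 + -1*4 = -24
Av = [0, -24]
Then v^T (Av) = 4*0 + 4*-24
= 0 + -96 = -96

-96


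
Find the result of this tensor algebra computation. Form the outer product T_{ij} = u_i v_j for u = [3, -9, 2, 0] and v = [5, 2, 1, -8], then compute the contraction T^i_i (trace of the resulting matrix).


The outer product gives T_{ij} = u_i v_j.
The trace (contraction) is Tr(T) = sum_i T_{ii} = sum_i u_i v_i.
Diagonal entries:
T_{11} = u_1 * v_1 = 3 * 5 = 15
T_{22} = u_2 * v_2 = -9 * 2 = -18
T_{33} = u_3 * v_3 = 2 * 1 = 2
T_{44} = u_4 * v_4 = 0 * -8 = 0
Tr(T) = 15 + -18 + 2 + 0 = -1

-1


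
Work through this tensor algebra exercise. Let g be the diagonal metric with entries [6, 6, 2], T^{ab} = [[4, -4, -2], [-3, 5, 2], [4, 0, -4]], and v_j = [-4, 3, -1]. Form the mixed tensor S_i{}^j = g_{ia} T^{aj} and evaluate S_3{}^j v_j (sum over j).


Step 1: lower the first index. For a diagonal metric, g_{ia} T^{aj} = g_{ii} T^{ij} (no sum on i).
g_{33} = 2
S_3{}^1 = 2 * T^{31} = 2 * 4 = 8
S_3{}^2 = 2 * T^{32} = 2 * 0 = 0
S_3{}^3 = 2 * T^{33} = 2 * -4 = -8
Step 2: contract S_3{}^j with v_j.
S_3{}^1 * v_1 = 8 * -4 = -32
S_3{}^2 * v_2 = 0 * 3 = 0
S_3{}^3 * v_3 = -8 * -1 = 8
Result = -32 + 0 + 8 = -24

-24


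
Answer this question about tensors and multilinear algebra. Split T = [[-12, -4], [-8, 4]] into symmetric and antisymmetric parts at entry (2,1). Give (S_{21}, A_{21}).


T_{21} = -8
T_{12} = -4
S_{21} = (-8 + -4)/2 = -12/2 = -6
A_{21} = (-8 - -4)/2 = -4/2 = -2
Check: S + A = -6 + -2 = -8 = T_{21}.

(-6, -2)


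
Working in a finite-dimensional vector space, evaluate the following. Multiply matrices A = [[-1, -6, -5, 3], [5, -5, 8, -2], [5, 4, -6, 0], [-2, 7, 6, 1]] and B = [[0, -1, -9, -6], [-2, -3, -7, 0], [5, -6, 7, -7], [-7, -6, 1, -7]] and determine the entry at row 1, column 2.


(AB)_{ij} = sum_k A_{ik} B_{kj}.
For i=1, j=2:
A_{11} * B_{12} = -1 * -1 = 1
A_{12} * B_{22} = -6 * -3 = 18
A_{13} * B_{32} = -5 * -6 = 30
A_{14} * B_{42} = 3 * -6 = -18
Sum = 1 + 18 + 30 + -18 = 31

31


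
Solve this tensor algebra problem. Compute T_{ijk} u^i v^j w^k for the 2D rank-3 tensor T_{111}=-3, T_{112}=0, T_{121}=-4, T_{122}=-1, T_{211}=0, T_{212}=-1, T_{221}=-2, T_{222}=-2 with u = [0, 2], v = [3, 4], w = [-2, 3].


S = sum over i,j,k of T_{ijk} u_i v_j w_k. Expanding all 8 terms:
T_{111}*u_1*v_1*w_1 = -3*0*3*-2 = 0  (running total: 0)
T_{112}*u_1*v_1*w_2 = 0*0*3*3 = 0  (running total: 0)
T_{121}*u_1*v_2*w_1 = -4*0*4*-2 = 0  (running total: 0)
T_{122}*u_1*v_2*w_2 = -1*0*4*3 = 0  (running total: 0)
T_{211}*u_2*v_1*w_1 = 0*2*3*-2 = 0  (running total: 0)
T_{212}*u_2*v_1*w_2 = -1*2*3*3 = -18  (running total: -18)
T_{221}*u_2*v_2*w_1 = -2*2*4*-2 = 32  (running total: 14)
T_{222}*u_2*v_2*w_2 = -2*2*4*3 = -48  (running total: -34)
S = -34

-34


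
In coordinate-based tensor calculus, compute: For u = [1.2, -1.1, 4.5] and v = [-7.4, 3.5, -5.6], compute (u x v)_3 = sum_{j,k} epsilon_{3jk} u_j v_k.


(u x v)_3 = sum_{j,k} epsilon_{3jk} u_j v_k. Only permutations of (1,2,3) contribute; the two non-zero terms are:
eps_{312} u_1 v_2 = 1 * 1.2 * 3.5 = 4.2
eps_{321} u_2 v_1 = -1 * -1.1 * -7.4 = -8.14
(u x v)_3 = -3.94

-3.94


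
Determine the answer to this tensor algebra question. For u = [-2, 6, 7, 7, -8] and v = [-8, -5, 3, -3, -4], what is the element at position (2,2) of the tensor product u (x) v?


The outer product entry T_{ij} = u_i * v_j.
We need i=2, j=2.
u_2 = 6, v_2 = -5
T_{2,2} = 6 * -5 = -30

-30


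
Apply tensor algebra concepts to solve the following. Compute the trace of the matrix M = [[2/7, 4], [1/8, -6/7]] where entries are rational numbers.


The trace is the sum of diagonal entries.
Diagonal: M[1,1] = 2/7, M[2,2] = -6/7
Tr(M) = 2/7 + -6/7
Computing step by step:
After adding M[1,1]: 2/7
After adding M[2,2]: -4/7
Tr(M) = -4/7

-4/7


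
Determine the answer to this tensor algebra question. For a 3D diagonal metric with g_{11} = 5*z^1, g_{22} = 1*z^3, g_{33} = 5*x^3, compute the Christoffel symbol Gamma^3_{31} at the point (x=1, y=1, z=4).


For a diagonal metric, Gamma^k_{ij} = (1/2) g^{kk} (dg_{ik}/dx_j + dg_{jk}/dx_i - dg_{ij}/dx_k).
The metric is diagonal, so g_{ab} = 0 for a != b.
At the given point: g_{11} = 20, g_{22} = 64, g_{33} = 5
g^{33} = 1/5
dg_{33}/dx_1 = dg_{33}/dx_1 = 15
dg_{13}/dx_3 = 0 (off-diagonal)
dg_{31}/dx_3 = 0 (off-diagonal)
Numerator = 15 + 0 - 0 = 15
Gamma^3_{31} = 15 / (2 * 5) = 3/2

3/2


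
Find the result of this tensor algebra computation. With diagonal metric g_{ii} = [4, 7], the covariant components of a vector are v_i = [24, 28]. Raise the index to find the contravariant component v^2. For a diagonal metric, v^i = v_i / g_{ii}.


To raise an index with a diagonal metric: v^i = v_i / g_{ii}.
For index 2: v_2 = 28, g_{22} = 7
v^2 = 28 / 7 = 4

4


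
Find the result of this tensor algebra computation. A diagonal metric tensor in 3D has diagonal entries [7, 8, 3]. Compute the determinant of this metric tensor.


For a diagonal metric, the determinant is the product of diagonal entries.
Diagonal entries: 7, 8, 3
det(g) = 7 * 8 * 3 = 168

168


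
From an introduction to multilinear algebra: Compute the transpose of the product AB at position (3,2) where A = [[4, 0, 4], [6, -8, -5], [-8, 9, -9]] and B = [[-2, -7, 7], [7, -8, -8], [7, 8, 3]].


(AB)^T_{ij} = (AB)_{ji} = sum_k A_{jk} B_{ki}.
For i=3, j=2 we need (AB)_{23}:
A_{21} * B_{13} = 6 * 7 = 42
A_{22} * B_{23} = -8 * -8 = 64
A_{23} * B_{33} = -5 * 3 = -15
Sum = 42 + 64 + -15 = 91

91


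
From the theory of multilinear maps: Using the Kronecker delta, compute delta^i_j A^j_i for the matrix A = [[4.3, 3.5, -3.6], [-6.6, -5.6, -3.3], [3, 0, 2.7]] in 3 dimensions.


The contraction (trace) of a rank-2 tensor is the sum of its diagonal elements.
Diagonal entries: A[1,1] = 4.3, A[2,2] = -5.6, A[3,3] = 2.7
Tr(A) = 4.3 + -5.6 + 2.7 = 1.4

1.4


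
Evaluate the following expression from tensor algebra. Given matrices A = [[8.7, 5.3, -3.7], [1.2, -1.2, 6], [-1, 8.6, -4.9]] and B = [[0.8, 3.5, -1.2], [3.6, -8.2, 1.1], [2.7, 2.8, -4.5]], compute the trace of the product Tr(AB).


Tr(AB) = sum_i (AB)_{ii} where (AB)_{ii} = sum_k A_{ik} B_{ki}.
(AB)_{11} = 8.7*0.8 + 5.3*3.6 + -3.7*2.7 = 16.05
(AB)_{22} = 1.2*3.5 + -1.2*-8.2 + 6*2.8 = 30.84
(AB)_{33} = -1*-1.2 + 8.6*1.1 + -4.9*-4.5 = 32.71
Tr(AB) = 16.05 + 30.84 + 32.71 = 79.6

79.6


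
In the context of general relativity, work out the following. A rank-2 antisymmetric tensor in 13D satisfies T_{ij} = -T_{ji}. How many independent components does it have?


An antisymmetric rank-2 tensor satisfies A_{ij} = -A_{ji}, so diagonal entries are zero.
The independent components are the upper-triangular entries: C(n, 2) = n(n-1)/2.
n = 13
C(13, 2) = 13 * 12 / 2 = 156 / 2 = 78

78


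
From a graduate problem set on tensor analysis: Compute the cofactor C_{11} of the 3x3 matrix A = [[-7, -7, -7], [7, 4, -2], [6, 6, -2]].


To find cofactor C_{11}, delete row 1 and column 1.
The resulting 2x2 submatrix is: [[4, -2], [6, -2]]
Minor M_{11} = 4*-2 - -2*6
  = -8 - -12 = 4
Sign = (-1)^(1+1) = (-1)^2 = 1
Cofactor C_{11} = 1 * 4 = 4

4


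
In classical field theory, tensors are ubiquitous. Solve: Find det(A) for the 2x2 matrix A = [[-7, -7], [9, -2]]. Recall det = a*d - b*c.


For a 2x2 matrix [[a, b], [c, d]], det = a*d - b*c.
a = -7, b = -7, c = 9, d = -2
a*d = -7 * -2 = 14
b*c = -7 * 9 = -63
det = 14 - -63 = 77

77


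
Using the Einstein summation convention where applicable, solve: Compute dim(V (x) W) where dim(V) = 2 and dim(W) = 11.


The dimension of a tensor product is the product of dimensions.
dim(V) = 2, dim(W) = 11
dim(V (x) W) = 2 * 11 = 22

22


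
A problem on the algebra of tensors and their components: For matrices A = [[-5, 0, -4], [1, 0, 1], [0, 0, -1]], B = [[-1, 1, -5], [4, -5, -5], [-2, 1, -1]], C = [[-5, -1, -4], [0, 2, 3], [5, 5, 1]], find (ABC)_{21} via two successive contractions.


(ABC)_{21} = sum_m (AB)_{2m} C_{m1}. First compute row 2 of AB.
(AB)_{21} = 1*-1 + 0*4 + 1*-2 = -3
(AB)_{22} = 1*1 + 0*-5 + 1*1 = 2
(AB)_{23} = 1*-5 + 0*-5 + 1*-1 = -6
Now contract with column 1 of C:
(AB)_{21} * C_{11} = -3 * -5 = 15
(AB)_{22} * C_{21} = 2 * 0 = 0
(AB)_{23} * C_{31} = -6 * 5 = -30
(ABC)_{21} = 15 + 0 + -30 = -15

-15


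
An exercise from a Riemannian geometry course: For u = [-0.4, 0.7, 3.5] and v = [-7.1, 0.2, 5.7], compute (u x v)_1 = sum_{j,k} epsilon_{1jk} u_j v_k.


(u x v)_1 = sum_{j,k} epsilon_{1jk} u_j v_k. Only permutations of (1,2,3) contribute; the two non-zero terms are:
eps_{123} u_2 v_3 = 1 * 0.7 * 5.7 = 3.99
eps_{132} u_3 v_2 = -1 * 3.5 * 0.2 = -0.7
(u x v)_1 = 3.29

3.29


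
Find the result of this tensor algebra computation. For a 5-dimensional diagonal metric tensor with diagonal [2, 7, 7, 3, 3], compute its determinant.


For a diagonal metric, the determinant is the product of diagonal entries.
Diagonal entries: 2, 7, 7, 3, 3
det(g) = 2 * 7 * 7 * 3 * 3 = 882

882


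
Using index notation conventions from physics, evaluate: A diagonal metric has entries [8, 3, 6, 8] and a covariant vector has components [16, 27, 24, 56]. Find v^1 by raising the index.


To raise an index with a diagonal metric: v^i = v_i / g_{ii}.
For index 1: v_1 = 16, g_{11} = 8
v^1 = 16 / 8 = 2

2


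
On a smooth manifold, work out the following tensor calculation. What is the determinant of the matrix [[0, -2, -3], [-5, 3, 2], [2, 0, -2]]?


Expanding along the first row, det(A) = a11*M_11 - a12*M_12 + a13*M_13, where M_1j is the (1,j) minor.
Minor M_11 = 3*-2 - 2*0 = -6
Minor M_12 = -5*-2 - 2*2 = 6
Minor M_13 = -5*0 - 3*2 = -6
det = 0*(-6) - -2*(6) + -3*(-6)
    = 0 - -12 + 18
    = 30

30


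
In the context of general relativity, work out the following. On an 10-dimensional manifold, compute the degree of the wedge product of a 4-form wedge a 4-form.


The degree of a wedge product is the sum of the degrees of the individual forms.
Degrees: 4, 4
Total degree = 4 + 4 = 8

8


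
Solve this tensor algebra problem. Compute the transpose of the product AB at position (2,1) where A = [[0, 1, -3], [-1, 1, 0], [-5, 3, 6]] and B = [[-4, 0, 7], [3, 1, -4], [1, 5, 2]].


(AB)^T_{ij} = (AB)_{ji} = sum_k A_{jk} B_{ki}.
For i=2, j=1 we need (AB)_{12}:
A_{11} * B_{12} = 0 * 0 = 0
A_{12} * B_{22} = 1 * 1 = 1
A_{13} * B_{32} = -3 * 5 = -15
Sum = 0 + 1 + -15 = -14

-14


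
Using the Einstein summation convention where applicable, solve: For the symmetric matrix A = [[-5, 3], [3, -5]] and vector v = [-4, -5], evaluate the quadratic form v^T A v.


First compute Av:
(Av)_1 = -5*-4 + 3*-5 = 5
(Av)_2 = 3*-4 + -5*-5 = 13
Av = [5, 13]
Then v^T (Av) = -4*5 + -5*13
= -20 + -65 = -85

-85


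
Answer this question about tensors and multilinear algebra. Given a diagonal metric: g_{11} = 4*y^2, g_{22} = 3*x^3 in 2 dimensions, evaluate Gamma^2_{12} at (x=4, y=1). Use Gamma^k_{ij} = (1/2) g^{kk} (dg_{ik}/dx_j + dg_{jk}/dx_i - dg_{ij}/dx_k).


For a diagonal metric, Gamma^k_{ij} = (1/2) g^{kk} (dg_{ik}/dx_j + dg_{jk}/dx_i - dg_{ij}/dx_k).
The metric is diagonal, so g_{ab} = 0 for a != b.
At the given point: g_{11} = 4, g_{22} = 192
g^{22} = 1/192
dg_{12}/dx_2 = 0 (off-diagonal)
dg_{22}/dx_1 = dg_{22}/dx_1 = 144
dg_{12}/dx_2 = 0 (off-diagonal)
Numerator = 0 + 144 - 0 = 144
Gamma^2_{12} = 144 / (2 * 192) = 3/8

3/8


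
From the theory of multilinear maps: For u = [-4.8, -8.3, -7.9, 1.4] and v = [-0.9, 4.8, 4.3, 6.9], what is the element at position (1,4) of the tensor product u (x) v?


The outer product entry T_{ij} = u_i * v_j.
We need i=1, j=4.
u_1 = -4.8, v_4 = 6.9
T_{1,4} = -4.8 * 6.9 = -33.12

-33.12


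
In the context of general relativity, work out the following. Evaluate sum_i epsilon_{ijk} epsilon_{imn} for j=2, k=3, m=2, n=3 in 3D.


Using the identity: epsilon_{ijk} epsilon_{imn} = delta_{jm} delta_{kn} - delta_{jn} delta_{km}.
delta_{22} = 1
delta_{33} = 1
delta_{23} = 0
delta_{32} = 0
Result = 1 * 1 - 0 * 0 = 1 - 0 = 1

1


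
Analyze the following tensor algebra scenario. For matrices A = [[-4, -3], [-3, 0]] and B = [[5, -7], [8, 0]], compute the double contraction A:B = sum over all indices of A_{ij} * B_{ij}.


A:B = sum over all i,j of A_{ij} * B_{ij}.
Row 1: -4*5=-20, -3*-7=21 => row sum = 1
Row 2: -3*8=-24, 0*0=0 => row sum = -24
Total = 1 + -24 = -23

-23


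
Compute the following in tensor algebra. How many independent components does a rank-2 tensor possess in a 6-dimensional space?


The number of components of a rank-r tensor in d dimensions is d^r.
Here d = 6 and r = 2.
6^2 = 36

36


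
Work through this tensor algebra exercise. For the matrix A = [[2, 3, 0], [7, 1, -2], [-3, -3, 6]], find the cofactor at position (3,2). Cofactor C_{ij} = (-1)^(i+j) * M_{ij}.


To find cofactor C_{32}, delete row 3 and column 2.
The resulting 2x2 submatrix is: [[2, 0], [7, -2]]
Minor M_{32} = 2*-2 - 0*7
  = -4 - 0 = -4
Sign = (-1)^(3+2) = (-1)^5 = -1
Cofactor C_{32} = -1 * -4 = 4

4


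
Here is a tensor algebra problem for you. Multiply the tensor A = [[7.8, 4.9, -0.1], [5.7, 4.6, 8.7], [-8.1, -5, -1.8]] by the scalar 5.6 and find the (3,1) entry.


Scalar multiplication: (cA)_{ij} = c * A_{ij}.
c = 5.6
A_{31} = -8.1
(cA)_{31} = 5.6 * -8.1 = -45.36

-45.36
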